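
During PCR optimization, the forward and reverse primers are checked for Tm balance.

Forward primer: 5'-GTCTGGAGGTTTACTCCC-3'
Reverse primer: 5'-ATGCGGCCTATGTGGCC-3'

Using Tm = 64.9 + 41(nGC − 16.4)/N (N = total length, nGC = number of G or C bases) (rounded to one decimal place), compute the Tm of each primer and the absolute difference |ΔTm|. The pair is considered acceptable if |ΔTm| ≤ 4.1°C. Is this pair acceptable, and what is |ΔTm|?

|ΔTm| = 1.6°C; the pair is acceptable.

Forward: G+C = 10, N = 18 → Tm = 64.9 + 41·(10 − 16.4)/18 = 50.3°C.
Reverse: G+C = 11, N = 17 → Tm = 64.9 + 41·(11 − 16.4)/17 = 51.9°C.
|ΔTm| = |50.3 − 51.9| = 1.6°C, ≤ 4.1°C.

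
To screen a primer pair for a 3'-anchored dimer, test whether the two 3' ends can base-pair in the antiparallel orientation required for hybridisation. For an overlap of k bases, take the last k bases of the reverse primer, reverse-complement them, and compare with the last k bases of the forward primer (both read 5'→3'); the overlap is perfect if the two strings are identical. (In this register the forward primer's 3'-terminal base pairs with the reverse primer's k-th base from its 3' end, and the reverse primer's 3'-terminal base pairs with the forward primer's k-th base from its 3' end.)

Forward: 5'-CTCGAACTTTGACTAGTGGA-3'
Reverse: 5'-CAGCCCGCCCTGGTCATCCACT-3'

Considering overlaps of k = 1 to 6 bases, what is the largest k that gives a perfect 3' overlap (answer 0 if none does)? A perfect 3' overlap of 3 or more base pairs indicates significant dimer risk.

Last 6 bases (5'→3') — forward …AGTGGA, reverse …TCCACT.
Reverse complement of the reverse primer's last 6 bases: AGTGGA; its first k bases are the reverse complement of the reverse primer's last k bases, so a perfect k-base overlap needs the forward primer's last k bases to equal them.
Comparing (forward last k vs required): k=1: A vs A ✓; k=2: GA vs AG ✗; k=3: GGA vs AGT ✗; k=4: TGGA vs AGTG ✗; k=5: GTGGA vs AGTGG ✗; k=6: AGTGGA vs AGTGGA ✓.
Perfect overlaps at k = 1, 6; the largest is 6.

Longest perfect overlap: 6 complementary base pairs; significant dimer risk (threshold 3).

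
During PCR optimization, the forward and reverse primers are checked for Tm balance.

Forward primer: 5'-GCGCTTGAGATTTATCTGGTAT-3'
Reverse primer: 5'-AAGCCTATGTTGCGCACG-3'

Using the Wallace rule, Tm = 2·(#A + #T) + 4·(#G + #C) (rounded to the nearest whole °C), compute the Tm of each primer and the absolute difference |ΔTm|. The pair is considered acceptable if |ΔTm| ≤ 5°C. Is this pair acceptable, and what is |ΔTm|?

|ΔTm| = 6°C; the pair is not acceptable.

Forward: A=4 T=9 G=6 C=3 → Tm = 2·13 + 4·9 = 62°C.
Reverse: A=4 T=4 G=5 C=5 → Tm = 2·8 + 4·10 = 56°C.
|ΔTm| = |62 − 56| = 6°C, > 5°C.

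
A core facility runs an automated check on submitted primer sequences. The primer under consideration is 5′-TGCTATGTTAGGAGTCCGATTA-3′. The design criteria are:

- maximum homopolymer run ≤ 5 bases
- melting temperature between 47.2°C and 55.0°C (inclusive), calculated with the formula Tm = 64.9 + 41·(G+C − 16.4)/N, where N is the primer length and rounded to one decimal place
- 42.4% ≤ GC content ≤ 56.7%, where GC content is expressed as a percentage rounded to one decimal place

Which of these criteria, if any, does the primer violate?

Base counts: A=5, T=8, G=6, C=3 (length 22).
homopolymer run: longest run = 2 ✓
Tm: Tm = 64.9 + 41·(9 − 16.4)/22 = 51.1°C ✓
GC content: GC 9/22 = 40.9%, outside 42.4–56.7% ✗

Fails: GC content.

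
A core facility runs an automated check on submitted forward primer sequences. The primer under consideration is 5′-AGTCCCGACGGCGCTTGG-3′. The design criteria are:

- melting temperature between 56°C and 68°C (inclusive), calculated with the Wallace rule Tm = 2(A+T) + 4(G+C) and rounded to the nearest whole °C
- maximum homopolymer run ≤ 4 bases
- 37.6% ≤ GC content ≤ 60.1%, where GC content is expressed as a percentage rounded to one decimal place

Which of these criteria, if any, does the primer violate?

Fails: GC content.

Base counts: A=2, T=3, G=7, C=6 (length 18).
Tm: Tm = 2·5 + 4·13 = 62°C ✓
homopolymer run: longest run = 3 ✓
GC content: GC 13/18 = 72.2%, outside 37.6–60.1% ✗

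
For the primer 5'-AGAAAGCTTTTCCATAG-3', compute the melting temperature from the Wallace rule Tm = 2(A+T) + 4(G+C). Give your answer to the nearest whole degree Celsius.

Base counts: A=6, T=5, G=3, C=3 (length 17).
Tm = 2·(6+5) + 4·(3+3) = 2·11 + 4·6 = 22 + 24 = 46°C.

46°C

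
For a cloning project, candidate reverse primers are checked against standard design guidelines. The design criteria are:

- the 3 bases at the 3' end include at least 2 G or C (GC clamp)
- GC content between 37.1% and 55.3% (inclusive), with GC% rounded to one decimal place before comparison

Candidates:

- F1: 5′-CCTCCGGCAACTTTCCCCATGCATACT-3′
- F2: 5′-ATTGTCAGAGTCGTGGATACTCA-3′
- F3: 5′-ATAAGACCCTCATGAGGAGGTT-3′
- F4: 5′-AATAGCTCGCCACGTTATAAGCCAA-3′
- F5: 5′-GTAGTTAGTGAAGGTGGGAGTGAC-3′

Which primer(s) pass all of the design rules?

F1 (27 nt, A=5 T=7 G=3 C=12): 3' end ACT has 1 G/C, need ≥2 ✗; GC 15/27 = 55.6%, outside 37.1–55.3% ✗ — fails.
F2 (23 nt, A=6 T=7 G=6 C=4): 3' end TCA has 1 G/C, need ≥2 ✗; GC 10/23 = 43.5% ✓ — fails.
F3 (22 nt, A=7 T=5 G=6 C=4): 3' end GTT has 1 G/C, need ≥2 ✗; GC 10/22 = 45.5% ✓ — fails.
F4 (25 nt, A=9 T=5 G=4 C=7): 3' end CAA has 1 G/C, need ≥2 ✗; GC 11/25 = 44.0% ✓ — fails.
F5 (24 nt, A=6 T=6 G=11 C=1): 3' end GAC has 2 G/C ✓; GC 12/24 = 50.0% ✓ — passes.

F5 only.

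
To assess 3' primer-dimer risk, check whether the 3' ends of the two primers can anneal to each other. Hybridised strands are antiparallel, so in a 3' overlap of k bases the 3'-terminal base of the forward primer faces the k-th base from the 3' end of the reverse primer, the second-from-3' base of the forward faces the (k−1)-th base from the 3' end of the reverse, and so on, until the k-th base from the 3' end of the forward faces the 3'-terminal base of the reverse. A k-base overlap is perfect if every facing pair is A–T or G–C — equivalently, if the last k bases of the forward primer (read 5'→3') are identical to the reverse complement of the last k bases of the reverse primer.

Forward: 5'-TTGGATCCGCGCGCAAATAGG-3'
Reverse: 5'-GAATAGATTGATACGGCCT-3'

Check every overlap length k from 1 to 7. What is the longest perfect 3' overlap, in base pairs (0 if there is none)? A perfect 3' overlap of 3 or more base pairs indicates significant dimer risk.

Last 7 bases (5'→3') — forward …AAATAGG, reverse …ACGGCCT.
Reverse complement of the reverse primer's last 7 bases: AGGCCGT; its first k bases are the reverse complement of the reverse primer's last k bases, so a perfect k-base overlap needs the forward primer's last k bases to equal them.
Comparing (forward last k vs required): k=1: G vs A ✗; k=2: GG vs AG ✗; k=3: AGG vs AGG ✓; k=4: TAGG vs AGGC ✗; k=5: ATAGG vs AGGCC ✗; k=6: AATAGG vs AGGCCG ✗; k=7: AAATAGG vs AGGCCGT ✗.
Only k = 3 is perfect, so the longest perfect 3' overlap is 3.

Longest perfect overlap: 3 complementary base pairs; significant dimer risk (threshold 3).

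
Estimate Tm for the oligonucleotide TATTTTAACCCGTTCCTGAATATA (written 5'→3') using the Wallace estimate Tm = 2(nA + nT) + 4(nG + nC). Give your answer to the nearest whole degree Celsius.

62°C

Base counts: A=7, T=10, G=2, C=5 (length 24).
Tm = 2·(7+10) + 4·(2+5) = 2·17 + 4·7 = 34 + 28 = 62°C.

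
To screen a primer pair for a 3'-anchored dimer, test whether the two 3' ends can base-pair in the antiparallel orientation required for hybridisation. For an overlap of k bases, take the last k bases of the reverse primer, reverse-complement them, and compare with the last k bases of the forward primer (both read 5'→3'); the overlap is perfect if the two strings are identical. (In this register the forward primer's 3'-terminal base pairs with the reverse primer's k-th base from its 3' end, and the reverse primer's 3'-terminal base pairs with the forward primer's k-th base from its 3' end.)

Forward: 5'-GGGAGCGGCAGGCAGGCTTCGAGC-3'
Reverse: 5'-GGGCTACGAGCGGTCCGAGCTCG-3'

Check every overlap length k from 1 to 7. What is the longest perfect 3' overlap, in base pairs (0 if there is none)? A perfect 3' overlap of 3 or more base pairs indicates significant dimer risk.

Last 7 bases (5'→3') — forward …TTCGAGC, reverse …GAGCTCG.
Reverse complement of the reverse primer's last 7 bases: CGAGCTC; its first k bases are the reverse complement of the reverse primer's last k bases, so a perfect k-base overlap needs the forward primer's last k bases to equal them.
Comparing (forward last k vs required): k=1: C vs C ✓; k=2: GC vs CG ✗; k=3: AGC vs CGA ✗; k=4: GAGC vs CGAG ✗; k=5: CGAGC vs CGAGC ✓; k=6: TCGAGC vs CGAGCT ✗; k=7: TTCGAGC vs CGAGCTC ✗.
Perfect overlaps at k = 1, 5; the largest is 5.

Longest perfect overlap: 5 complementary base pairs; significant dimer risk (threshold 3).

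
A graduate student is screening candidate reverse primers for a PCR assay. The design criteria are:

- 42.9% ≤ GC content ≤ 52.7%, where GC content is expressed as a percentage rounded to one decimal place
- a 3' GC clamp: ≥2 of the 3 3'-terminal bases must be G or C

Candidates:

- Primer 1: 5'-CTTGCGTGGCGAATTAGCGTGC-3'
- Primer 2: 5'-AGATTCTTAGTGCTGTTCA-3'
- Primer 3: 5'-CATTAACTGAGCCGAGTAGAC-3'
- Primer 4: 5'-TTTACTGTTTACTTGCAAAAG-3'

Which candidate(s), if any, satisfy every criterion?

Primer 3 only.

Primer 1 (22 nt, A=3 T=6 G=8 C=5): GC 13/22 = 59.1%, outside 42.9–52.7% ✗; 3' end TGC has 2 G/C ✓ — fails.
Primer 2 (19 nt, A=4 T=8 G=4 C=3): GC 7/19 = 36.8%, outside 42.9–52.7% ✗; 3' end TCA has 1 G/C, need ≥2 ✗ — fails.
Primer 3 (21 nt, A=7 T=4 G=5 C=5): GC 10/21 = 47.6% ✓; 3' end GAC has 2 G/C ✓ — passes.
Primer 4 (21 nt, A=6 T=9 G=3 C=3): GC 6/21 = 28.6%, outside 42.9–52.7% ✗; 3' end AAG has 1 G/C, need ≥2 ✗ — fails.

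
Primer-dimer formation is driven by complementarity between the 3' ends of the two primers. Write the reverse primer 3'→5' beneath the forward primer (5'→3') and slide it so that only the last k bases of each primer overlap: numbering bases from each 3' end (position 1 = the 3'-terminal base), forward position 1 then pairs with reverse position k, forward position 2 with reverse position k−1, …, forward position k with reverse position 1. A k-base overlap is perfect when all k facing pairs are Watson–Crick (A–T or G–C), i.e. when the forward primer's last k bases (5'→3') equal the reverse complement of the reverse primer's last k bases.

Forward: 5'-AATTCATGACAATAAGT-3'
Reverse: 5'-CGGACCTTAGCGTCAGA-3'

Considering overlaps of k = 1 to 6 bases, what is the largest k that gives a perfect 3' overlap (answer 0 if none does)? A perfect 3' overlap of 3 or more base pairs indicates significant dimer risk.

Last 6 bases (5'→3') — forward …ATAAGT, reverse …GTCAGA.
Reverse complement of the reverse primer's last 6 bases: TCTGAC; its first k bases are the reverse complement of the reverse primer's last k bases, so a perfect k-base overlap needs the forward primer's last k bases to equal them.
Comparing (forward last k vs required): k=1: T vs T ✓; k=2: GT vs TC ✗; k=3: AGT vs TCT ✗; k=4: AAGT vs TCTG ✗; k=5: TAAGT vs TCTGA ✗; k=6: ATAAGT vs TCTGAC ✗.
Only k = 1 is perfect, so the longest perfect 3' overlap is 1.

Longest perfect overlap: 1 complementary base pair; below the dimer-risk threshold (threshold 3).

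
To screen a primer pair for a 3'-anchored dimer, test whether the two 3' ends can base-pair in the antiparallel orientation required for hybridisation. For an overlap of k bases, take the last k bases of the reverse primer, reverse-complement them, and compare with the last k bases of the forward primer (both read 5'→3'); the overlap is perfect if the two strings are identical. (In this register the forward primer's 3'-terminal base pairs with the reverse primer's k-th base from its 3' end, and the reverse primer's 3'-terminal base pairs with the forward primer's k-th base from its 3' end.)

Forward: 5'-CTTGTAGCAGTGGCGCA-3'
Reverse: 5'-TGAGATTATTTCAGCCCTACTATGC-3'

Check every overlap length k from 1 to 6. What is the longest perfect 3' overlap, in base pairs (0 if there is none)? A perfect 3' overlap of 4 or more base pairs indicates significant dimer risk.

Last 6 bases (5'→3') — forward …GGCGCA, reverse …CTATGC.
Reverse complement of the reverse primer's last 6 bases: GCATAG; its first k bases are the reverse complement of the reverse primer's last k bases, so a perfect k-base overlap needs the forward primer's last k bases to equal them.
Comparing (forward last k vs required): k=1: A vs G ✗; k=2: CA vs GC ✗; k=3: GCA vs GCA ✓; k=4: CGCA vs GCAT ✗; k=5: GCGCA vs GCATA ✗; k=6: GGCGCA vs GCATAG ✗.
Only k = 3 is perfect, so the longest perfect 3' overlap is 3.

Longest perfect overlap: 3 complementary base pairs; below the dimer-risk threshold (threshold 4).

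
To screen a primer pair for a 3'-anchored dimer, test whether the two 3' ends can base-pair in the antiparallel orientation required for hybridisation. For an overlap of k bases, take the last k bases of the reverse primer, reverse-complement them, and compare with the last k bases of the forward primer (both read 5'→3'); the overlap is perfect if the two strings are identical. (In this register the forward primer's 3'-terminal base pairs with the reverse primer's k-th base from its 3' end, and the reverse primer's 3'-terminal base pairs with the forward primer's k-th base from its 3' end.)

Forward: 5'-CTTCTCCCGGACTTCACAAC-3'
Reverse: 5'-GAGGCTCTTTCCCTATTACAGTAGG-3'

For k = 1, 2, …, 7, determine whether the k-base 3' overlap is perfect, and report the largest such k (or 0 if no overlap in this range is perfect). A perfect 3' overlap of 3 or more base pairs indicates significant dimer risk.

Longest perfect overlap: 1 complementary base pair; below the dimer-risk threshold (threshold 3).

Last 7 bases (5'→3') — forward …TCACAAC, reverse …CAGTAGG.
Reverse complement of the reverse primer's last 7 bases: CCTACTG; its first k bases are the reverse complement of the reverse primer's last k bases, so a perfect k-base overlap needs the forward primer's last k bases to equal them.
Comparing (forward last k vs required): k=1: C vs C ✓; k=2: AC vs CC ✗; k=3: AAC vs CCT ✗; k=4: CAAC vs CCTA ✗; k=5: ACAAC vs CCTAC ✗; k=6: CACAAC vs CCTACT ✗; k=7: TCACAAC vs CCTACTG ✗.
Only k = 1 is perfect, so the longest perfect 3' overlap is 1.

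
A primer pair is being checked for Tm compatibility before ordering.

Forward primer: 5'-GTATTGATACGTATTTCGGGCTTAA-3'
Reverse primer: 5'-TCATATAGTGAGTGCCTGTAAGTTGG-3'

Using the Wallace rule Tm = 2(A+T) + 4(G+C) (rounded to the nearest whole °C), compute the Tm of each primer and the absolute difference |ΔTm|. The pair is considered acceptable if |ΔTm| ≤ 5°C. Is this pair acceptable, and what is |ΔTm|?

Forward: A=6 T=10 G=6 C=3 → Tm = 2·16 + 4·9 = 68°C.
Reverse: A=6 T=9 G=8 C=3 → Tm = 2·15 + 4·11 = 74°C.
|ΔTm| = |68 − 74| = 6°C, > 5°C.

|ΔTm| = 6°C; the pair is not acceptable.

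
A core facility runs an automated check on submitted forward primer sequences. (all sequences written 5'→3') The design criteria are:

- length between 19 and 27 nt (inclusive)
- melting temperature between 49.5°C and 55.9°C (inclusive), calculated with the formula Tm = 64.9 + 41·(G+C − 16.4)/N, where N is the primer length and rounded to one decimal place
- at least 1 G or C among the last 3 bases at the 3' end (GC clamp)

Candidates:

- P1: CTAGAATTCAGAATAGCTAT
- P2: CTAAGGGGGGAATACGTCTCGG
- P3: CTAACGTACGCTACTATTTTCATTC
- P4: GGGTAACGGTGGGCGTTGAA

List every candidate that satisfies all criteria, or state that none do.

P3 and P4.

P1 (20 nt, A=8 T=6 G=3 C=3): length 20 ✓; Tm = 64.9 + 41·(6 − 16.4)/20 = 43.6°C, outside 49.5–55.9°C ✗; 3' end TAT has 0 G/C, need ≥1 ✗ — fails.
P2 (22 nt, A=5 T=4 G=9 C=4): length 22 ✓; Tm = 64.9 + 41·(13 − 16.4)/22 = 58.6°C, outside 49.5–55.9°C ✗; 3' end CGG has 3 G/C ✓ — fails.
P3 (25 nt, A=6 T=10 G=2 C=7): length 25 ✓; Tm = 64.9 + 41·(9 − 16.4)/25 = 52.8°C ✓; 3' end TTC has 1 G/C ✓ — passes.
P4 (20 nt, A=4 T=4 G=10 C=2): length 20 ✓; Tm = 64.9 + 41·(12 − 16.4)/20 = 55.9°C ✓; 3' end GAA has 1 G/C ✓ — passes.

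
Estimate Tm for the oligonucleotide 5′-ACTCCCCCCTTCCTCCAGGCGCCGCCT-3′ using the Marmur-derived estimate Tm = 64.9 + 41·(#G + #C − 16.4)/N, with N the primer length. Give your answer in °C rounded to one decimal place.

Base counts: A=2, T=5, G=4, C=16; G+C = 20, N = 27.
Tm = 64.9 + 41·(20 − 16.4)/27 = 64.9 + 147.60/27 = 70.4°C.

70.4°C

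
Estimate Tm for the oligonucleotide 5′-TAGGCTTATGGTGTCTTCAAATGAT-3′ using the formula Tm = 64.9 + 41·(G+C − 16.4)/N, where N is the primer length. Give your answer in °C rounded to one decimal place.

52.8°C

Base counts: A=6, T=10, G=6, C=3; G+C = 9, N = 25.
Tm = 64.9 + 41·(9 − 16.4)/25 = 64.9 + -303.40/25 = 52.8°C.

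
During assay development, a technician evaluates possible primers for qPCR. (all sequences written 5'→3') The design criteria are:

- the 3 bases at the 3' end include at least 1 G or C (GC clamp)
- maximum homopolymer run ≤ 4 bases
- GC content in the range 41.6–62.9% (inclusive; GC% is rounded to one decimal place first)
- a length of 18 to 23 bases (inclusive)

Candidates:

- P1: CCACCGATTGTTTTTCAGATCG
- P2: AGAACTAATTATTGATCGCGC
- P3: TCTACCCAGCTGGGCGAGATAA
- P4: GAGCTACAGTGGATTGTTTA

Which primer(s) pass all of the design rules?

P1 (22 nt, A=4 T=8 G=4 C=6): 3' end TCG has 2 G/C ✓; longest run = 5, exceeds 4 ✗; GC 10/22 = 45.5% ✓; length 22 ✓ — fails.
P2 (21 nt, A=7 T=6 G=4 C=4): 3' end CGC has 3 G/C ✓; longest run = 2 ✓; GC 8/21 = 38.1%, outside 41.6–62.9% ✗; length 21 ✓ — fails.
P3 (22 nt, A=6 T=4 G=6 C=6): 3' end TAA has 0 G/C, need ≥1 ✗; longest run = 3 ✓; GC 12/22 = 54.5% ✓; length 22 ✓ — fails.
P4 (20 nt, A=5 T=7 G=6 C=2): 3' end TTA has 0 G/C, need ≥1 ✗; longest run = 3 ✓; GC 8/20 = 40.0%, outside 41.6–62.9% ✗; length 20 ✓ — fails.

None of the candidates satisfy all criteria.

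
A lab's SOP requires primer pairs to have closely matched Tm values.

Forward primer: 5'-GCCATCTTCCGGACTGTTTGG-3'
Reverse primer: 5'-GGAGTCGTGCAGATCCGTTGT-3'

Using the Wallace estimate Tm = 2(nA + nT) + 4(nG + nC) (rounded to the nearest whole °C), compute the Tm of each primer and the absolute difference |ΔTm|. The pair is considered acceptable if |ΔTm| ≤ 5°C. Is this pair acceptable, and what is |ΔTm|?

Forward: A=2 T=7 G=6 C=6 → Tm = 2·9 + 4·12 = 66°C.
Reverse: A=3 T=6 G=8 C=4 → Tm = 2·9 + 4·12 = 66°C.
|ΔTm| = |66 − 66| = 0°C, ≤ 5°C.

|ΔTm| = 0°C; the pair is acceptable.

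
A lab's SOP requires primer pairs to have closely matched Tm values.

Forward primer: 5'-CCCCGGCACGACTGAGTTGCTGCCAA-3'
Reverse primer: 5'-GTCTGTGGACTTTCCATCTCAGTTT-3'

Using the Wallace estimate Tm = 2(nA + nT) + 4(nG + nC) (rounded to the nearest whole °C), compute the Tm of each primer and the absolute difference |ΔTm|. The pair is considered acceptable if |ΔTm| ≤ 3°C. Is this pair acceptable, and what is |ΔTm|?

|ΔTm| = 14°C; the pair is not acceptable.

Forward: A=5 T=4 G=7 C=10 → Tm = 2·9 + 4·17 = 86°C.
Reverse: A=3 T=11 G=5 C=6 → Tm = 2·14 + 4·11 = 72°C.
|ΔTm| = |86 − 72| = 14°C, > 3°C.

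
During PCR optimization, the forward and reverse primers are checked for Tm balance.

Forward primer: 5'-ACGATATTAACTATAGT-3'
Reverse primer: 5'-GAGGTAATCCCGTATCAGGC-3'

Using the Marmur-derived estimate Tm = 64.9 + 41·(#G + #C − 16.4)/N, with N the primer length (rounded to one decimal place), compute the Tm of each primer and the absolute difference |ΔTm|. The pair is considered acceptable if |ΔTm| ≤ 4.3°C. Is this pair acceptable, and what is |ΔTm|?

Forward: G+C = 4, N = 17 → Tm = 64.9 + 41·(4 − 16.4)/17 = 35.0°C.
Reverse: G+C = 11, N = 20 → Tm = 64.9 + 41·(11 − 16.4)/20 = 53.8°C.
|ΔTm| = |35.0 − 53.8| = 18.8°C, > 4.3°C.

|ΔTm| = 18.8°C; the pair is not acceptable.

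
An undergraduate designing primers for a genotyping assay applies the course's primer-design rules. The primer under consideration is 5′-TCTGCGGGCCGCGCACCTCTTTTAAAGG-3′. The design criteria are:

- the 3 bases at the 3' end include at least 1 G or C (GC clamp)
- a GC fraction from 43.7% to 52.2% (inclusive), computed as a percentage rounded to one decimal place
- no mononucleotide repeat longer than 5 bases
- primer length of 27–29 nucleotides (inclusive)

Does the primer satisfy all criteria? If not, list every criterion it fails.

Fails: GC content.

Base counts: A=4, T=7, G=8, C=9 (length 28).
GC clamp: 3' end AGG has 2 G/C ✓
GC content: GC 17/28 = 60.7%, outside 43.7–52.2% ✗
homopolymer run: longest run = 4 ✓
length: length 28 ✓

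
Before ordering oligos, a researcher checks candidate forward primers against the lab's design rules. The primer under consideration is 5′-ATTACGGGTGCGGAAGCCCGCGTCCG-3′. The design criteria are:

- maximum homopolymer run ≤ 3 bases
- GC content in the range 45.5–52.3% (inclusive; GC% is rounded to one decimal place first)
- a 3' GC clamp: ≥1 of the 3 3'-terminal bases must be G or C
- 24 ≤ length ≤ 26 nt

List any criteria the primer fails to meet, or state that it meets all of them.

Fails: GC content.

Base counts: A=4, T=4, G=10, C=8 (length 26).
homopolymer run: longest run = 3 ✓
GC content: GC 18/26 = 69.2%, outside 45.5–52.3% ✗
GC clamp: 3' end CCG has 3 G/C ✓
length: length 26 ✓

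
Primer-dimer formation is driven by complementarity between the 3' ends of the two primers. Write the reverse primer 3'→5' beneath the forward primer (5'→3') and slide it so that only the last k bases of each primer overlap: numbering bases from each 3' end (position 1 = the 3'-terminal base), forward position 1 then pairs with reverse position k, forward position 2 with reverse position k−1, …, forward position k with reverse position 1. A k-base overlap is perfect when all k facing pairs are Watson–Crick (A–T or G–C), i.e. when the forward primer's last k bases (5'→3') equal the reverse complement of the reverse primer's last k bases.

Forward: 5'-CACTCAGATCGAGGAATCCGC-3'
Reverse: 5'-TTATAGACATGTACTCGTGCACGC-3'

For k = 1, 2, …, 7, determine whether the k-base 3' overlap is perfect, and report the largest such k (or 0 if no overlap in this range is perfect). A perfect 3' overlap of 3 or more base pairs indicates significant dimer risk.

Longest perfect overlap: 2 complementary base pairs; below the dimer-risk threshold (threshold 3).

Last 7 bases (5'→3') — forward …AATCCGC, reverse …TGCACGC.
Reverse complement of the reverse primer's last 7 bases: GCGTGCA; its first k bases are the reverse complement of the reverse primer's last k bases, so a perfect k-base overlap needs the forward primer's last k bases to equal them.
Comparing (forward last k vs required): k=1: C vs G ✗; k=2: GC vs GC ✓; k=3: CGC vs GCG ✗; k=4: CCGC vs GCGT ✗; k=5: TCCGC vs GCGTG ✗; k=6: ATCCGC vs GCGTGC ✗; k=7: AATCCGC vs GCGTGCA ✗.
Only k = 2 is perfect, so the longest perfect 3' overlap is 2.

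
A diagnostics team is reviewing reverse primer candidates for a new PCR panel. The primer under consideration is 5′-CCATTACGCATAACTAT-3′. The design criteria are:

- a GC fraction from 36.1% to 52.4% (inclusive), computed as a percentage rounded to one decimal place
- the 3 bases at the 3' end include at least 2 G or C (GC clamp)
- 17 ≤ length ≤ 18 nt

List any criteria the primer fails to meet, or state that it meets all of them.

Fails: GC content, GC clamp.

Base counts: A=6, T=5, G=1, C=5 (length 17).
GC content: GC 6/17 = 35.3%, outside 36.1–52.4% ✗
GC clamp: 3' end TAT has 0 G/C, need ≥2 ✗
length: length 17 ✓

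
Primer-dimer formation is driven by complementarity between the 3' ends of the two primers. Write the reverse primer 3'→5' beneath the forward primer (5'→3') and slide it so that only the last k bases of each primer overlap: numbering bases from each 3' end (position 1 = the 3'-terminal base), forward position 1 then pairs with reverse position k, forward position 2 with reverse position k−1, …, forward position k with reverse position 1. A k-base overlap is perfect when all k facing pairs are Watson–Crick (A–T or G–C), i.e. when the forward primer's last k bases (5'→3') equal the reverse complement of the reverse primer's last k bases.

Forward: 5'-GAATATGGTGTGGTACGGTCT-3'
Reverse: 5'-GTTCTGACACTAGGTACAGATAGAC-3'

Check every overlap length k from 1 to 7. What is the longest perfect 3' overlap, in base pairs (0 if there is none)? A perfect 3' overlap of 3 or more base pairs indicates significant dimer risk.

Last 7 bases (5'→3') — forward …ACGGTCT, reverse …GATAGAC.
Reverse complement of the reverse primer's last 7 bases: GTCTATC; its first k bases are the reverse complement of the reverse primer's last k bases, so a perfect k-base overlap needs the forward primer's last k bases to equal them.
Comparing (forward last k vs required): k=1: T vs G ✗; k=2: CT vs GT ✗; k=3: TCT vs GTC ✗; k=4: GTCT vs GTCT ✓; k=5: GGTCT vs GTCTA ✗; k=6: CGGTCT vs GTCTAT ✗; k=7: ACGGTCT vs GTCTATC ✗.
Only k = 4 is perfect, so the longest perfect 3' overlap is 4.

Longest perfect overlap: 4 complementary base pairs; significant dimer risk (threshold 3).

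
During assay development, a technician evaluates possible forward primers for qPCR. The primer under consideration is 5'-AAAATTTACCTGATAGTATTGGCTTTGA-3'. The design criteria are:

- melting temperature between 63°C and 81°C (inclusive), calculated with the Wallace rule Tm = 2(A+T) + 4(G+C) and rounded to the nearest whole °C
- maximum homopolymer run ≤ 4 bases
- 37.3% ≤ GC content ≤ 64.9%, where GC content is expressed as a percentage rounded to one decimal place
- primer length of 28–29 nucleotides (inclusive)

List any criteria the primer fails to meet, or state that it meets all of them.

Fails: GC content.

Base counts: A=9, T=11, G=5, C=3 (length 28).
Tm: Tm = 2·20 + 4·8 = 72°C ✓
homopolymer run: longest run = 4 ✓
GC content: GC 8/28 = 28.6%, outside 37.3–64.9% ✗
length: length 28 ✓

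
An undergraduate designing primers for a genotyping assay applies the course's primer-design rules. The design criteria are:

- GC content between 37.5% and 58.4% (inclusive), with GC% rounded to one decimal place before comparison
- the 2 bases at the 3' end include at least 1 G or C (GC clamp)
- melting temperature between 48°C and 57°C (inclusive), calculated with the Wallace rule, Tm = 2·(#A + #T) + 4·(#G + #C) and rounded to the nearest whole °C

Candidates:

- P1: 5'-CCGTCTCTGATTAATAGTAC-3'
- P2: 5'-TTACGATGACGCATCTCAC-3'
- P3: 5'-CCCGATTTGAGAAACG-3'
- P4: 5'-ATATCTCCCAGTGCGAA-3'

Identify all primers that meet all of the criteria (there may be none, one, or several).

P1, P2 and P3.

P1 (20 nt, A=5 T=7 G=3 C=5): GC 8/20 = 40.0% ✓; 3' end AC has 1 G/C ✓; Tm = 2·12 + 4·8 = 56°C ✓ — passes.
P2 (19 nt, A=5 T=5 G=3 C=6): GC 9/19 = 47.4% ✓; 3' end AC has 1 G/C ✓; Tm = 2·10 + 4·9 = 56°C ✓ — passes.
P3 (16 nt, A=5 T=3 G=4 C=4): GC 8/16 = 50.0% ✓; 3' end CG has 2 G/C ✓; Tm = 2·8 + 4·8 = 48°C ✓ — passes.
P4 (17 nt, A=5 T=4 G=3 C=5): GC 8/17 = 47.1% ✓; 3' end AA has 0 G/C, need ≥1 ✗; Tm = 2·9 + 4·8 = 50°C ✓ — fails.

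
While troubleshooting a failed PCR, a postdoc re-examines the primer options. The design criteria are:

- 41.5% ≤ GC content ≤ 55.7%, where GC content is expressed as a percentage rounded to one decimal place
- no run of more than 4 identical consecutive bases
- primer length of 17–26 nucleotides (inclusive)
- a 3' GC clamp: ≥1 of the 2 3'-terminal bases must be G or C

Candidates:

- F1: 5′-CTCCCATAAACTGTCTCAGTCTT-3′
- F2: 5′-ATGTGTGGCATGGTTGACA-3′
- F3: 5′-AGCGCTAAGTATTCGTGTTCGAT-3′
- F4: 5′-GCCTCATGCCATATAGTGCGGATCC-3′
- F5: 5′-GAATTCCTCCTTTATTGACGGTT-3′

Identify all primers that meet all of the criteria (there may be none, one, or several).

F2 only.

F1 (23 nt, A=5 T=8 G=2 C=8): GC 10/23 = 43.5% ✓; longest run = 3 ✓; length 23 ✓; 3' end TT has 0 G/C, need ≥1 ✗ — fails.
F2 (19 nt, A=4 T=6 G=7 C=2): GC 9/19 = 47.4% ✓; longest run = 2 ✓; length 19 ✓; 3' end CA has 1 G/C ✓ — passes.
F3 (23 nt, A=5 T=8 G=6 C=4): GC 10/23 = 43.5% ✓; longest run = 2 ✓; length 23 ✓; 3' end AT has 0 G/C, need ≥1 ✗ — fails.
F4 (25 nt, A=5 T=6 G=6 C=8): GC 14/25 = 56.0%, outside 41.5–55.7% ✗; longest run = 2 ✓; length 25 ✓; 3' end CC has 2 G/C ✓ — fails.
F5 (23 nt, A=4 T=10 G=4 C=5): GC 9/23 = 39.1%, outside 41.5–55.7% ✗; longest run = 3 ✓; length 23 ✓; 3' end TT has 0 G/C, need ≥1 ✗ — fails.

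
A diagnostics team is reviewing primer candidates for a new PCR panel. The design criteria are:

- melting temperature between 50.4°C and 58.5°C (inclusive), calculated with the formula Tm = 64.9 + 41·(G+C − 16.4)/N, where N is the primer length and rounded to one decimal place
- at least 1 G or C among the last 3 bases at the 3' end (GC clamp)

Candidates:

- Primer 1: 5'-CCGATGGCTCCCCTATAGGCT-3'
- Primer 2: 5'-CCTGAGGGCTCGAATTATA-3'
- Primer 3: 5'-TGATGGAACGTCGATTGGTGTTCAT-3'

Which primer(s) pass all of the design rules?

Primer 1 (21 nt, A=3 T=5 G=5 C=8): Tm = 64.9 + 41·(13 − 16.4)/21 = 58.3°C ✓; 3' end GCT has 2 G/C ✓ — passes.
Primer 2 (19 nt, A=5 T=5 G=5 C=4): Tm = 64.9 + 41·(9 − 16.4)/19 = 48.9°C, outside 50.4–58.5°C ✗; 3' end ATA has 0 G/C, need ≥1 ✗ — fails.
Primer 3 (25 nt, A=5 T=9 G=8 C=3): Tm = 64.9 + 41·(11 − 16.4)/25 = 56.0°C ✓; 3' end CAT has 1 G/C ✓ — passes.

Primer 1 and Primer 3.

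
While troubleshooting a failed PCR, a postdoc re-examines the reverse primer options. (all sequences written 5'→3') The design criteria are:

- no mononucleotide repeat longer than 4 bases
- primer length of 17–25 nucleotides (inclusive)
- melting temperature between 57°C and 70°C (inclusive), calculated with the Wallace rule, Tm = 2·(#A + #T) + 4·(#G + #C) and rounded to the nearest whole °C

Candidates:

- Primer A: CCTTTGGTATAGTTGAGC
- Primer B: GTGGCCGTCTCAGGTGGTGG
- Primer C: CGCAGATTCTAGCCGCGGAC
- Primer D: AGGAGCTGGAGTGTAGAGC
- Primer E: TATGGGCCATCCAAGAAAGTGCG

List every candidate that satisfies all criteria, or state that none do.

Primer A (18 nt, A=3 T=7 G=5 C=3): longest run = 3 ✓; length 18 ✓; Tm = 2·10 + 4·8 = 52°C, outside 57–70°C ✗ — fails.
Primer B (20 nt, A=1 T=5 G=10 C=4): longest run = 2 ✓; length 20 ✓; Tm = 2·6 + 4·14 = 68°C ✓ — passes.
Primer C (20 nt, A=4 T=3 G=6 C=7): longest run = 2 ✓; length 20 ✓; Tm = 2·7 + 4·13 = 66°C ✓ — passes.
Primer D (19 nt, A=5 T=3 G=9 C=2): longest run = 2 ✓; length 19 ✓; Tm = 2·8 + 4·11 = 60°C ✓ — passes.
Primer E (23 nt, A=7 T=4 G=7 C=5): longest run = 3 ✓; length 23 ✓; Tm = 2·11 + 4·12 = 70°C ✓ — passes.

Primer B, Primer C, Primer D and Primer E.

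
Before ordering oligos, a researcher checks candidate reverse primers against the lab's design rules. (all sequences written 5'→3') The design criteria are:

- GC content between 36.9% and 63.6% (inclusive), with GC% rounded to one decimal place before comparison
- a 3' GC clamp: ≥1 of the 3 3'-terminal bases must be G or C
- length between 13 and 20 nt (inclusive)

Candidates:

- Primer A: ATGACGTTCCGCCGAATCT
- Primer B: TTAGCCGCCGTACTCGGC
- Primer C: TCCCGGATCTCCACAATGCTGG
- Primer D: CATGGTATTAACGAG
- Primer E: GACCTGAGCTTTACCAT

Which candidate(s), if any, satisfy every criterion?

Primer A, Primer D and Primer E.

Primer A (19 nt, A=4 T=5 G=4 C=6): GC 10/19 = 52.6% ✓; 3' end TCT has 1 G/C ✓; length 19 ✓ — passes.
Primer B (18 nt, A=2 T=4 G=5 C=7): GC 12/18 = 66.7%, outside 36.9–63.6% ✗; 3' end GGC has 3 G/C ✓; length 18 ✓ — fails.
Primer C (22 nt, A=4 T=5 G=5 C=8): GC 13/22 = 59.1% ✓; 3' end TGG has 2 G/C ✓; length 22, outside 13–20 ✗ — fails.
Primer D (15 nt, A=5 T=4 G=4 C=2): GC 6/15 = 40.0% ✓; 3' end GAG has 2 G/C ✓; length 15 ✓ — passes.
Primer E (17 nt, A=4 T=5 G=3 C=5): GC 8/17 = 47.1% ✓; 3' end CAT has 1 G/C ✓; length 17 ✓ — passes.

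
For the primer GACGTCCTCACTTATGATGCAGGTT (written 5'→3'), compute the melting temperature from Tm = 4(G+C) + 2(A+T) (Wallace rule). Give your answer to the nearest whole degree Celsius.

Base counts: A=5, T=8, G=6, C=6 (length 25).
Tm = 2·(5+8) + 4·(6+6) = 2·13 + 4·12 = 26 + 48 = 74°C.

74°C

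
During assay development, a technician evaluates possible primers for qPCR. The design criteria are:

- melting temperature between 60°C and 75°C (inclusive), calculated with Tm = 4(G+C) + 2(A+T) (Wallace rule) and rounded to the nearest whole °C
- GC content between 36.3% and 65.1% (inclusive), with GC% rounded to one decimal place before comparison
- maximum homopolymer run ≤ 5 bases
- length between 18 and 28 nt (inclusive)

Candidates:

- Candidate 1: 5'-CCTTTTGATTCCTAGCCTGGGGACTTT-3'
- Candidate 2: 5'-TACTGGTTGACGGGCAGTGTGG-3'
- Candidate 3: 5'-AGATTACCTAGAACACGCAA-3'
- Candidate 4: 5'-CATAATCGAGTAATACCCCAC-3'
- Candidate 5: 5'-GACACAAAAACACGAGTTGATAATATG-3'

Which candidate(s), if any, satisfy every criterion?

Candidate 1 (27 nt, A=3 T=11 G=6 C=7): Tm = 2·14 + 4·13 = 80°C, outside 60–75°C ✗; GC 13/27 = 48.1% ✓; longest run = 4 ✓; length 27 ✓ — fails.
Candidate 2 (22 nt, A=3 T=6 G=10 C=3): Tm = 2·9 + 4·13 = 70°C ✓; GC 13/22 = 59.1% ✓; longest run = 3 ✓; length 22 ✓ — passes.
Candidate 3 (20 nt, A=9 T=3 G=3 C=5): Tm = 2·12 + 4·8 = 56°C, outside 60–75°C ✗; GC 8/20 = 40.0% ✓; longest run = 2 ✓; length 20 ✓ — fails.
Candidate 4 (21 nt, A=8 T=4 G=2 C=7): Tm = 2·12 + 4·9 = 60°C ✓; GC 9/21 = 42.9% ✓; longest run = 4 ✓; length 21 ✓ — passes.
Candidate 5 (27 nt, A=13 T=5 G=5 C=4): Tm = 2·18 + 4·9 = 72°C ✓; GC 9/27 = 33.3%, outside 36.3–65.1% ✗; longest run = 5 ✓; length 27 ✓ — fails.

Candidate 2 and Candidate 4.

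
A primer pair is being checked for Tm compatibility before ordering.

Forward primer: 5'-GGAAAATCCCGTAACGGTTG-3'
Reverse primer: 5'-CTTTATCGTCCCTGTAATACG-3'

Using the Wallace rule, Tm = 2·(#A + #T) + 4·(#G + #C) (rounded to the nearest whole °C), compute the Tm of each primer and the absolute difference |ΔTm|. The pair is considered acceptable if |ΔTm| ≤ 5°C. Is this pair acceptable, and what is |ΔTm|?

|ΔTm| = 0°C; the pair is acceptable.

Forward: A=6 T=4 G=6 C=4 → Tm = 2·10 + 4·10 = 60°C.
Reverse: A=4 T=8 G=3 C=6 → Tm = 2·12 + 4·9 = 60°C.
|ΔTm| = |60 − 60| = 0°C, ≤ 5°C.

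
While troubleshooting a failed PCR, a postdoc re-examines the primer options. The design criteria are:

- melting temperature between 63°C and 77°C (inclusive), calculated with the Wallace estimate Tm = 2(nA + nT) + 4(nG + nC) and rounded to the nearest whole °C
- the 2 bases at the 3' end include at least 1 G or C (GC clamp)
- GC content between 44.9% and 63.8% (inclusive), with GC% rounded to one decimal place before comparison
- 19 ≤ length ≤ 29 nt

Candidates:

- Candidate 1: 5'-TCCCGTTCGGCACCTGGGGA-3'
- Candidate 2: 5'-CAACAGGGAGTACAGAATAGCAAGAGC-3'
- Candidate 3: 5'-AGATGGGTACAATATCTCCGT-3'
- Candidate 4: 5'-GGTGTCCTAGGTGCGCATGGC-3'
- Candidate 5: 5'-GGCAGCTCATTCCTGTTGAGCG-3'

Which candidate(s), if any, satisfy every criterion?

Candidate 5 only.

Candidate 1 (20 nt, A=2 T=4 G=7 C=7): Tm = 2·6 + 4·14 = 68°C ✓; 3' end GA has 1 G/C ✓; GC 14/20 = 70.0%, outside 44.9–63.8% ✗; length 20 ✓ — fails.
Candidate 2 (27 nt, A=12 T=2 G=8 C=5): Tm = 2·14 + 4·13 = 80°C, outside 63–77°C ✗; 3' end GC has 2 G/C ✓; GC 13/27 = 48.1% ✓; length 27 ✓ — fails.
Candidate 3 (21 nt, A=6 T=6 G=5 C=4): Tm = 2·12 + 4·9 = 60°C, outside 63–77°C ✗; 3' end GT has 1 G/C ✓; GC 9/21 = 42.9%, outside 44.9–63.8% ✗; length 21 ✓ — fails.
Candidate 4 (21 nt, A=2 T=5 G=9 C=5): Tm = 2·7 + 4·14 = 70°C ✓; 3' end GC has 2 G/C ✓; GC 14/21 = 66.7%, outside 44.9–63.8% ✗; length 21 ✓ — fails.
Candidate 5 (22 nt, A=3 T=6 G=7 C=6): Tm = 2·9 + 4·13 = 70°C ✓; 3' end CG has 2 G/C ✓; GC 13/22 = 59.1% ✓; length 22 ✓ — passes.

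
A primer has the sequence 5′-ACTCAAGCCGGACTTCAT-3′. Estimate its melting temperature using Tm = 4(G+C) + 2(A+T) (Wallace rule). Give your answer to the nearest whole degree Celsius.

54°C

Base counts: A=5, T=4, G=3, C=6 (length 18).
Tm = 2·(5+4) + 4·(3+6) = 2·9 + 4·9 = 18 + 36 = 54°C.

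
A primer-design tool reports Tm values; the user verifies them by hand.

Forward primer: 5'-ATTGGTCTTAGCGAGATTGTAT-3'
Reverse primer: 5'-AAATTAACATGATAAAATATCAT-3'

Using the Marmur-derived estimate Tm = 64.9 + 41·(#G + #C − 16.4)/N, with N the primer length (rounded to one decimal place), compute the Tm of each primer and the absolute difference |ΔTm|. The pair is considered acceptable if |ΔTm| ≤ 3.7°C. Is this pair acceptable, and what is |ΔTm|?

|ΔTm| = 8.2°C; the pair is not acceptable.

Forward: G+C = 8, N = 22 → Tm = 64.9 + 41·(8 − 16.4)/22 = 49.2°C.
Reverse: G+C = 3, N = 23 → Tm = 64.9 + 41·(3 − 16.4)/23 = 41.0°C.
|ΔTm| = |49.2 − 41.0| = 8.2°C, > 3.7°C.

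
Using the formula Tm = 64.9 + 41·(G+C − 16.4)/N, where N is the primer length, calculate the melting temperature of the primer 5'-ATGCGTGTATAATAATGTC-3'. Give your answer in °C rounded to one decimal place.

Base counts: A=6, T=7, G=4, C=2; G+C = 6, N = 19.
Tm = 64.9 + 41·(6 − 16.4)/19 = 64.9 + -426.40/19 = 42.5°C.

42.5°C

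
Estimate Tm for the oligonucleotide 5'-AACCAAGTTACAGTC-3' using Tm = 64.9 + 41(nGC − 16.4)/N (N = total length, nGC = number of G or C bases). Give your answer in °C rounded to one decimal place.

Base counts: A=6, T=3, G=2, C=4; G+C = 6, N = 15.
Tm = 64.9 + 41·(6 − 16.4)/15 = 64.9 + -426.40/15 = 36.5°C.

36.5°C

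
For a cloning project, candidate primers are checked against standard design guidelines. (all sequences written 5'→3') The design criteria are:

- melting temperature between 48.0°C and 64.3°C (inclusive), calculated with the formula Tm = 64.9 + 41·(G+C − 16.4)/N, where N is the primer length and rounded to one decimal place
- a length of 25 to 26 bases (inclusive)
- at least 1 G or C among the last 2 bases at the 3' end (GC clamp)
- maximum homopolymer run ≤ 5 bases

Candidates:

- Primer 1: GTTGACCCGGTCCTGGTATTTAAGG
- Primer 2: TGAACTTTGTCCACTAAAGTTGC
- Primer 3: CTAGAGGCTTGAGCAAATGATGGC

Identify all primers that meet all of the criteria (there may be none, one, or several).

Primer 1 only.

Primer 1 (25 nt, A=4 T=8 G=8 C=5): Tm = 64.9 + 41·(13 − 16.4)/25 = 59.3°C ✓; length 25 ✓; 3' end GG has 2 G/C ✓; longest run = 3 ✓ — passes.
Primer 2 (23 nt, A=6 T=8 G=4 C=5): Tm = 64.9 + 41·(9 − 16.4)/23 = 51.7°C ✓; length 23, outside 25–26 ✗; 3' end GC has 2 G/C ✓; longest run = 3 ✓ — fails.
Primer 3 (24 nt, A=7 T=5 G=8 C=4): Tm = 64.9 + 41·(12 − 16.4)/24 = 57.4°C ✓; length 24, outside 25–26 ✗; 3' end GC has 2 G/C ✓; longest run = 3 ✓ — fails.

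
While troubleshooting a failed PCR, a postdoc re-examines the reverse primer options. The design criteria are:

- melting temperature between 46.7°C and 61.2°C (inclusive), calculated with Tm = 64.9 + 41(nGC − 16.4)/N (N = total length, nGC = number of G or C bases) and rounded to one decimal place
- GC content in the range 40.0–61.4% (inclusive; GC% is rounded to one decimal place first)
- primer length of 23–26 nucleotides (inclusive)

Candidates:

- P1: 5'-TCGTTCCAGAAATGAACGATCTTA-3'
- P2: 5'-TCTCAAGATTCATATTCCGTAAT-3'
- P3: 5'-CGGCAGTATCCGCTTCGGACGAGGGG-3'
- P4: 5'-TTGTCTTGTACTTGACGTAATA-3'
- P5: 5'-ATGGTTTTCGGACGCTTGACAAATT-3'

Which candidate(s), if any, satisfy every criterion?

P5 only.

P1 (24 nt, A=8 T=7 G=4 C=5): Tm = 64.9 + 41·(9 − 16.4)/24 = 52.3°C ✓; GC 9/24 = 37.5%, outside 40.0–61.4% ✗; length 24 ✓ — fails.
P2 (23 nt, A=7 T=9 G=2 C=5): Tm = 64.9 + 41·(7 − 16.4)/23 = 48.1°C ✓; GC 7/23 = 30.4%, outside 40.0–61.4% ✗; length 23 ✓ — fails.
P3 (26 nt, A=4 T=4 G=11 C=7): Tm = 64.9 + 41·(18 − 16.4)/26 = 67.4°C, outside 46.7–61.2°C ✗; GC 18/26 = 69.2%, outside 40.0–61.4% ✗; length 26 ✓ — fails.
P4 (22 nt, A=5 T=10 G=4 C=3): Tm = 64.9 + 41·(7 − 16.4)/22 = 47.4°C ✓; GC 7/22 = 31.8%, outside 40.0–61.4% ✗; length 22, outside 23–26 ✗ — fails.
P5 (25 nt, A=6 T=9 G=6 C=4): Tm = 64.9 + 41·(10 − 16.4)/25 = 54.4°C ✓; GC 10/25 = 40.0% ✓; length 25 ✓ — passes.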